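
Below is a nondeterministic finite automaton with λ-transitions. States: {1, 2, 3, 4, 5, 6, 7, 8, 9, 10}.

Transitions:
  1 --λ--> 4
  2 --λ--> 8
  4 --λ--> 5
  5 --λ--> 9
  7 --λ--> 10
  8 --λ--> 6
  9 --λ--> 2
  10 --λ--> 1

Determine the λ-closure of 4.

Start with {4}.
From 4 via λ: add 5.
From 5 via λ: add 9.
From 9 via λ: add 2.
From 2 via λ: add 8.
From 8 via λ: add 6.
No new states can be added; the closed set is {2, 4, 5, 6, 8, 9}.

{2, 4, 5, 6, 8, 9}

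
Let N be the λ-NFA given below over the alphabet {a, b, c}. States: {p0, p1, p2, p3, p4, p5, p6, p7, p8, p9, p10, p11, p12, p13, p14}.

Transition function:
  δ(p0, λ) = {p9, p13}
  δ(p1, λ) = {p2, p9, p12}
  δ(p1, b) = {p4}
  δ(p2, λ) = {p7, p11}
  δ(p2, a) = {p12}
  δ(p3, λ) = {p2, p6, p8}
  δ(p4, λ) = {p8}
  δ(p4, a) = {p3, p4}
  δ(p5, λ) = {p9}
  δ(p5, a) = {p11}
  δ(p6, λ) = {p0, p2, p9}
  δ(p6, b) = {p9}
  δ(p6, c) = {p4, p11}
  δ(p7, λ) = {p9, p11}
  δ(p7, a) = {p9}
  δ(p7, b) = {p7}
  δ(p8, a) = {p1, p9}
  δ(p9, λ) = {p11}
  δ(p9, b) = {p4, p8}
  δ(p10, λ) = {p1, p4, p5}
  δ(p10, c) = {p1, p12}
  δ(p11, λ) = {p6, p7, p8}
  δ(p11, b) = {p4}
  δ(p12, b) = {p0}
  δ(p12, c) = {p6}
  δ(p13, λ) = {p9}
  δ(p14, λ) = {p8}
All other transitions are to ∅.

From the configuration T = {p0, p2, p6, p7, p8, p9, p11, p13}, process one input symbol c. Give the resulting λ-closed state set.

p6 on c → {p4, p11}.
No c-transition from p0, p2, p7, p8, p9, p11, p13.
Union after reading c: {p4, p11}.
Now take the λ-closure:
From p4 via λ: add p8.
From p11 via λ: add p6, p7.
From p6 via λ: add p0, p2, p9.
From p0 via λ: add p13.
No new states can be added; the closed set is {p0, p2, p4, p6, p7, p8, p9, p11, p13}.

{p0, p2, p4, p6, p7, p8, p9, p11, p13}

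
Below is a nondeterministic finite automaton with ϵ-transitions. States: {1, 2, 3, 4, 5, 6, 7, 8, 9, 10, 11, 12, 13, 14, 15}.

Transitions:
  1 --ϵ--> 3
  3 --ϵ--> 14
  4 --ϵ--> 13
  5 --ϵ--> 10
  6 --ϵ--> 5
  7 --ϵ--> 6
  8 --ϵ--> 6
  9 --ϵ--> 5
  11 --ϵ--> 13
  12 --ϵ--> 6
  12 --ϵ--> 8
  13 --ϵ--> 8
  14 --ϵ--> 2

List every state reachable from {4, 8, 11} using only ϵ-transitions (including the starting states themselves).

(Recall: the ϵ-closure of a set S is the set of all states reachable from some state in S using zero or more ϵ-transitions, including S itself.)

Start with {4, 8, 11}.
From 4 via ϵ: add 13.
From 8 via ϵ: add 6.
From 6 via ϵ: add 5.
From 5 via ϵ: add 10.
No new states can be added; the closed set is {4, 5, 6, 8, 10, 11, 13}.

{4, 5, 6, 8, 10, 11, 13}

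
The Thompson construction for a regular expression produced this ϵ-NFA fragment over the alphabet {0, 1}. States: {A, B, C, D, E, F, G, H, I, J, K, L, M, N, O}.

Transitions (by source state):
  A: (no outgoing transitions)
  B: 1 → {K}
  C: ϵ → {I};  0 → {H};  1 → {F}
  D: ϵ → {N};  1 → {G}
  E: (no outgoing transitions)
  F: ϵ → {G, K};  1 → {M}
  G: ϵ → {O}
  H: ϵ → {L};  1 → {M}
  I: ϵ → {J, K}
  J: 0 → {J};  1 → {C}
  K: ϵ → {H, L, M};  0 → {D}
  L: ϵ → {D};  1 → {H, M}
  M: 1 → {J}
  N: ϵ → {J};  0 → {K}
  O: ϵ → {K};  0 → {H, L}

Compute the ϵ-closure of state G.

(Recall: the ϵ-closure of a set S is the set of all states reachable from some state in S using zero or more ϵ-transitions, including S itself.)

{D, G, H, J, K, L, M, N, O}

Start with {G}.
From G via ϵ: add O.
From O via ϵ: add K.
From K via ϵ: add H, L, M.
From L via ϵ: add D.
From D via ϵ: add N.
From N via ϵ: add J.
No new states can be added; the closed set is {D, G, H, J, K, L, M, N, O}.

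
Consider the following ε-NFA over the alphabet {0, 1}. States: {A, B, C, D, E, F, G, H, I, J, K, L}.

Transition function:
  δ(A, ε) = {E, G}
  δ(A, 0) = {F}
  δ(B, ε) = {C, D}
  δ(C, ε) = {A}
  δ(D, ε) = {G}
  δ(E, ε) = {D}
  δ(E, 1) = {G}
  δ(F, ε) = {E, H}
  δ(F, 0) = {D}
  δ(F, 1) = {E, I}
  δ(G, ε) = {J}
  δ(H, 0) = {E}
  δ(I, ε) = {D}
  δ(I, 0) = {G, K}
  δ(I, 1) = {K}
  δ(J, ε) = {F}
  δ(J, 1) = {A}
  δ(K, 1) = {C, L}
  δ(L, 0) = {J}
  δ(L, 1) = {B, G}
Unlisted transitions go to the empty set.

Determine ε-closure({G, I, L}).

Start with {G, I, L}.
From G via ε: add J.
From I via ε: add D.
From J via ε: add F.
From F via ε: add E, H.
No new states can be added; the closed set is {D, E, F, G, H, I, J, L}.

{D, E, F, G, H, I, J, L}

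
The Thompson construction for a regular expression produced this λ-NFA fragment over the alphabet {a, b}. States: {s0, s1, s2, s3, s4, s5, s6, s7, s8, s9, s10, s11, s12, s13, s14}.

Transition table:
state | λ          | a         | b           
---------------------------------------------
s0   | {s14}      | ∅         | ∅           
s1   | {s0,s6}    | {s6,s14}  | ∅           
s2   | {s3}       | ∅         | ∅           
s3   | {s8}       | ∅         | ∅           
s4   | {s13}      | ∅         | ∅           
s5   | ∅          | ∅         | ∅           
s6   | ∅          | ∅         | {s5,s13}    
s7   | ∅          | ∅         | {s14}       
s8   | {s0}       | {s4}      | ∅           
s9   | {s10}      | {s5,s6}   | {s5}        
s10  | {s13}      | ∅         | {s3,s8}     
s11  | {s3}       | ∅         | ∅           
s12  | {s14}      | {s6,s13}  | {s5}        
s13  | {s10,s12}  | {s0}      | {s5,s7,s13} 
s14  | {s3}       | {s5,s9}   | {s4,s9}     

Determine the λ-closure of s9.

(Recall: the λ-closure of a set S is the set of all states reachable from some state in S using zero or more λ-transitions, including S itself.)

{s0, s3, s8, s9, s10, s12, s13, s14}

Start with {s9}.
From s9 via λ: add s10.
From s10 via λ: add s13.
From s13 via λ: add s12.
From s12 via λ: add s14.
From s14 via λ: add s3.
From s3 via λ: add s8.
From s8 via λ: add s0.
No new states can be added; the closed set is {s0, s3, s8, s9, s10, s12, s13, s14}.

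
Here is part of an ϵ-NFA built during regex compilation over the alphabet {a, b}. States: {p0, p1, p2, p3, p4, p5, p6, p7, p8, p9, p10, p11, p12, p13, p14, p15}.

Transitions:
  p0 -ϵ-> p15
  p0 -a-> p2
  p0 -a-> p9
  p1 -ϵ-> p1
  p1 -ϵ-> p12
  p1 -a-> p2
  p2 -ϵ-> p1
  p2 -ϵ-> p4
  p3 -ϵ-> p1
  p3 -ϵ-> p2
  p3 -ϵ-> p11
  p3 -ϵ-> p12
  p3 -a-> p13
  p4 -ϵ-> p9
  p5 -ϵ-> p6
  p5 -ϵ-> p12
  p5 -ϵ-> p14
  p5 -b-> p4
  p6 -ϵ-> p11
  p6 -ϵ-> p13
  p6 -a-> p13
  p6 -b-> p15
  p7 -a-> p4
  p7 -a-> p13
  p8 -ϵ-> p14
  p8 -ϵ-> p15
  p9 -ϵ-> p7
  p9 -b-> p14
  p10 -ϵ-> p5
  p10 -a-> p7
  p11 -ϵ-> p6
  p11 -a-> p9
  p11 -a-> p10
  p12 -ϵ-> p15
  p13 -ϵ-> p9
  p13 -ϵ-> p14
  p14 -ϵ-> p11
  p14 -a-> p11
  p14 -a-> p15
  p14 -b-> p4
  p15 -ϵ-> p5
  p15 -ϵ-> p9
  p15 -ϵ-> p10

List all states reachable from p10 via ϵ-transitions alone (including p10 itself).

Start with {p10}.
From p10 via ϵ: add p5.
From p5 via ϵ: add p6, p12, p14.
From p6 via ϵ: add p11, p13.
From p12 via ϵ: add p15.
From p13 via ϵ: add p9.
From p9 via ϵ: add p7.
No new states can be added; the closed set is {p5, p6, p7, p9, p10, p11, p12, p13, p14, p15}.

{p5, p6, p7, p9, p10, p11, p12, p13, p14, p15}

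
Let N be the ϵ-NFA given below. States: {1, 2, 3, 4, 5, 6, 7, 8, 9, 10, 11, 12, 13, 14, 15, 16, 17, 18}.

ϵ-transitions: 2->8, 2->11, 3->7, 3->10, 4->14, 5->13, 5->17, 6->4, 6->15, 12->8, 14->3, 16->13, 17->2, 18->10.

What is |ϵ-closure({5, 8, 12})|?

7

Start with {5, 8, 12}.
From 5 via ϵ: add 13, 17.
From 17 via ϵ: add 2.
From 2 via ϵ: add 11.
ϵ-closure = {2, 5, 8, 11, 12, 13, 17}, which has 7 states.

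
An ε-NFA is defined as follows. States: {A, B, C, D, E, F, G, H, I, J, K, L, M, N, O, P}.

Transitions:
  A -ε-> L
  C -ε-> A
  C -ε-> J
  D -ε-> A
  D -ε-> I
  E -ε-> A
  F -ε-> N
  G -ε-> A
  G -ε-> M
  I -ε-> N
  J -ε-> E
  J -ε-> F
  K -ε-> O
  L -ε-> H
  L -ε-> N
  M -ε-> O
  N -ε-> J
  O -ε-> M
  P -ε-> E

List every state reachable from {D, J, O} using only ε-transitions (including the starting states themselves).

{A, D, E, F, H, I, J, L, M, N, O}

Start with {D, J, O}.
From D via ε: add A, I.
From J via ε: add E, F.
From O via ε: add M.
From A via ε: add L.
From F via ε: add N.
From L via ε: add H.
No new states can be added; the closed set is {A, D, E, F, H, I, J, L, M, N, O}.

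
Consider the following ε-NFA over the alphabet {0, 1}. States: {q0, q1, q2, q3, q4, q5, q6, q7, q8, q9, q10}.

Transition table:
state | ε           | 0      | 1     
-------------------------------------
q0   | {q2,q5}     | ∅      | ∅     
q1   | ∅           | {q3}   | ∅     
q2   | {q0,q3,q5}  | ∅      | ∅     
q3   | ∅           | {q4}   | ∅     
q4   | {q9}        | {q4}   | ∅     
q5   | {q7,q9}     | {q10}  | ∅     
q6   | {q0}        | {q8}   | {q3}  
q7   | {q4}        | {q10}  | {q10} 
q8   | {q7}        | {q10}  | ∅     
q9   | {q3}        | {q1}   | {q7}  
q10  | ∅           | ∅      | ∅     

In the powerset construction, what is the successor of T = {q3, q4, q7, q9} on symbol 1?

q7 on 1 → {q10}.
q9 on 1 → {q7}.
No 1-transition from q3, q4.
Union after reading 1: {q7, q10}.
Now take the ε-closure:
From q7 via ε: add q4.
From q4 via ε: add q9.
From q9 via ε: add q3.
No new states can be added; the closed set is {q3, q4, q7, q9, q10}.

{q3, q4, q7, q9, q10}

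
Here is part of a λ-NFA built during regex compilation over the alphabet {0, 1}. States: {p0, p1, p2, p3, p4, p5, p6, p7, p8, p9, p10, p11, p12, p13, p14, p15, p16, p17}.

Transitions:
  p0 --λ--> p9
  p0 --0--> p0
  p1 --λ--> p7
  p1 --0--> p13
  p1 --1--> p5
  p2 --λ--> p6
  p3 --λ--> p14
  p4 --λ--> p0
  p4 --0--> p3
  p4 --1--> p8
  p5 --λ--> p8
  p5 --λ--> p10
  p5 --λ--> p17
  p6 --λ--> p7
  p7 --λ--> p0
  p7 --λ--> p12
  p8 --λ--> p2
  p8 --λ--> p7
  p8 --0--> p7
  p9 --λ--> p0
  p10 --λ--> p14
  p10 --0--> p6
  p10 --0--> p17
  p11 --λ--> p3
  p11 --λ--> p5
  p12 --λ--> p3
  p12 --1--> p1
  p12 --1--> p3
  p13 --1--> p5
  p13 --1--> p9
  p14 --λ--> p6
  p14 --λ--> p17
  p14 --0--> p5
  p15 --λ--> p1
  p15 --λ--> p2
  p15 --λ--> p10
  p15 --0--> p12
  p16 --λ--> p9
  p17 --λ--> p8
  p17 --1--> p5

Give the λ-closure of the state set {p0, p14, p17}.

{p0, p2, p3, p6, p7, p8, p9, p12, p14, p17}

Start with {p0, p14, p17}.
From p0 via λ: add p9.
From p14 via λ: add p6.
From p17 via λ: add p8.
From p6 via λ: add p7.
From p8 via λ: add p2.
From p7 via λ: add p12.
From p12 via λ: add p3.
No new states can be added; the closed set is {p0, p2, p3, p6, p7, p8, p9, p12, p14, p17}.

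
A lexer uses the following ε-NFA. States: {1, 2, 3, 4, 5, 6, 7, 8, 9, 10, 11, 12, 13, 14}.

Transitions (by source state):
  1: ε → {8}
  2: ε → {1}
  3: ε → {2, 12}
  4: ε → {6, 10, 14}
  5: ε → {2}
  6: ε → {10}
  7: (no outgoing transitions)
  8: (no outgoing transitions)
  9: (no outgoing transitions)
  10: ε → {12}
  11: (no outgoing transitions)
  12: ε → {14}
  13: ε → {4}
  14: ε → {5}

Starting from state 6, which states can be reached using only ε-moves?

Start with {6}.
From 6 via ε: add 10.
From 10 via ε: add 12.
From 12 via ε: add 14.
From 14 via ε: add 5.
From 5 via ε: add 2.
From 2 via ε: add 1.
From 1 via ε: add 8.
No new states can be added; the closed set is {1, 2, 5, 6, 8, 10, 12, 14}.

{1, 2, 5, 6, 8, 10, 12, 14}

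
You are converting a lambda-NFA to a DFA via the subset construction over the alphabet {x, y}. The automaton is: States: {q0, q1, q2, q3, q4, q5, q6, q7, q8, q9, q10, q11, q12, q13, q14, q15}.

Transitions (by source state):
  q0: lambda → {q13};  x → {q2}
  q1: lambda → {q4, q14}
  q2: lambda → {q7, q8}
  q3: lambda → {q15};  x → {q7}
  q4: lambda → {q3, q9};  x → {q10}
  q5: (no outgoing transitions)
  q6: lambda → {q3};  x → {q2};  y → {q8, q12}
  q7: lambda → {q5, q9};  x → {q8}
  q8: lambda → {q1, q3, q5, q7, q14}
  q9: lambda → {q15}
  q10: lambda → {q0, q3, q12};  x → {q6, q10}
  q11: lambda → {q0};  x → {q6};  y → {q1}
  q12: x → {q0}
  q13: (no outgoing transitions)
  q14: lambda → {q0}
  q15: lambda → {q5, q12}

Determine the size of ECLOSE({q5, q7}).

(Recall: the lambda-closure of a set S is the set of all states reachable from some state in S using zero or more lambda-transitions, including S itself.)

5

Start with {q5, q7}.
From q7 via lambda: add q9.
From q9 via lambda: add q15.
From q15 via lambda: add q12.
lambda-closure = {q5, q7, q9, q12, q15}, which has 5 states.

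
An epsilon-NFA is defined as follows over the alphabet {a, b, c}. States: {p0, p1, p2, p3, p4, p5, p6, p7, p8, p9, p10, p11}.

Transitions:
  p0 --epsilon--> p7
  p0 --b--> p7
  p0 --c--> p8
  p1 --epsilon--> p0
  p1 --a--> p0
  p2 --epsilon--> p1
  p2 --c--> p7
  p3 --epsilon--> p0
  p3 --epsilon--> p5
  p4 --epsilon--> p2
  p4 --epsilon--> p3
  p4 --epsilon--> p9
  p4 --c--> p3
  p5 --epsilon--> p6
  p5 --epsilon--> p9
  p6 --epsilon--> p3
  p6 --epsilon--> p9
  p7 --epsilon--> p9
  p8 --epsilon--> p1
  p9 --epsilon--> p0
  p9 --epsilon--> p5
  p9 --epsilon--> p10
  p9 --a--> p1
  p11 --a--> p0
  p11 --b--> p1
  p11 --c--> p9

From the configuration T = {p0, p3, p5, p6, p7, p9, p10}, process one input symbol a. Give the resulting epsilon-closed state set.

p9 on a → {p1}.
No a-transition from p0, p3, p5, p6, p7, p10.
Union after reading a: {p1}.
Now take the epsilon-closure:
From p1 via epsilon: add p0.
From p0 via epsilon: add p7.
From p7 via epsilon: add p9.
From p9 via epsilon: add p5, p10.
From p5 via epsilon: add p6.
From p6 via epsilon: add p3.
No new states can be added; the closed set is {p0, p1, p3, p5, p6, p7, p9, p10}.

{p0, p1, p3, p5, p6, p7, p9, p10}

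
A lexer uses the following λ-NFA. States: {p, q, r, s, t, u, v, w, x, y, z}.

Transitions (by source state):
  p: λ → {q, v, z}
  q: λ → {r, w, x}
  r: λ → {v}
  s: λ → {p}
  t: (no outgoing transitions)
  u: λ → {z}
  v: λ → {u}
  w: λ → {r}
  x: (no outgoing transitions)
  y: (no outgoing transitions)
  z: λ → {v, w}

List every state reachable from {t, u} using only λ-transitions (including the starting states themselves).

Start with {t, u}.
From u via λ: add z.
From z via λ: add v, w.
From w via λ: add r.
No new states can be added; the closed set is {r, t, u, v, w, z}.

{r, t, u, v, w, z}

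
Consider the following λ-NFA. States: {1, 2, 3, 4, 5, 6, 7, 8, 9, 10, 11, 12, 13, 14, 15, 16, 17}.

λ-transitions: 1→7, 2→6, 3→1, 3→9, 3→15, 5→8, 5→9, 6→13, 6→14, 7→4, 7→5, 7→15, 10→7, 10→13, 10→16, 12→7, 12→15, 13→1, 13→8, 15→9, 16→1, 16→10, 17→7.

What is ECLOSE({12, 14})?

Start with {12, 14}.
From 12 via λ: add 7, 15.
From 7 via λ: add 4, 5.
From 15 via λ: add 9.
From 5 via λ: add 8.
No new states can be added; the closed set is {4, 5, 7, 8, 9, 12, 14, 15}.

{4, 5, 7, 8, 9, 12, 14, 15}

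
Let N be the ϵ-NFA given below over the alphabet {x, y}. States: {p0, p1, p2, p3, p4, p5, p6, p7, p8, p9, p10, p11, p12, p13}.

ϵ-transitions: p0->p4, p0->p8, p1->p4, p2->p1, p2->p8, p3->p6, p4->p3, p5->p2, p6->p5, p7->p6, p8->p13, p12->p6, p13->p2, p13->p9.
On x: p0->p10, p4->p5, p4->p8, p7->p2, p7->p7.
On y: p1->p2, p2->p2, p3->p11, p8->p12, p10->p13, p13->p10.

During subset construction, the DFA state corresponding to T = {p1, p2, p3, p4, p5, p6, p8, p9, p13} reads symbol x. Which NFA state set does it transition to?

p4 on x → {p5, p8}.
No x-transition from p1, p2, p3, p5, p6, p8, p9, p13.
Union after reading x: {p5, p8}.
Now take the ϵ-closure:
From p5 via ϵ: add p2.
From p8 via ϵ: add p13.
From p2 via ϵ: add p1.
From p13 via ϵ: add p9.
From p1 via ϵ: add p4.
From p4 via ϵ: add p3.
From p3 via ϵ: add p6.
No new states can be added; the closed set is {p1, p2, p3, p4, p5, p6, p8, p9, p13}.

{p1, p2, p3, p4, p5, p6, p8, p9, p13}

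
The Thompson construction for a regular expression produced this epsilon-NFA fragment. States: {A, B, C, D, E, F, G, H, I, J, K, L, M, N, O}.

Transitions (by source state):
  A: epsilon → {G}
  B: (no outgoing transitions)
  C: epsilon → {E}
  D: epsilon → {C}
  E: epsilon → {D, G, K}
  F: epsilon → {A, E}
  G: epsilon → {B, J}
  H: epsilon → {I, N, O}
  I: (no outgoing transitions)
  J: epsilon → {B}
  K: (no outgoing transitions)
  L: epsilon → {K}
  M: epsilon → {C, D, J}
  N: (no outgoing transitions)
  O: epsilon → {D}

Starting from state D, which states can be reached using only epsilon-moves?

Start with {D}.
From D via epsilon: add C.
From C via epsilon: add E.
From E via epsilon: add G, K.
From G via epsilon: add B, J.
No new states can be added; the closed set is {B, C, D, E, G, J, K}.

{B, C, D, E, G, J, K}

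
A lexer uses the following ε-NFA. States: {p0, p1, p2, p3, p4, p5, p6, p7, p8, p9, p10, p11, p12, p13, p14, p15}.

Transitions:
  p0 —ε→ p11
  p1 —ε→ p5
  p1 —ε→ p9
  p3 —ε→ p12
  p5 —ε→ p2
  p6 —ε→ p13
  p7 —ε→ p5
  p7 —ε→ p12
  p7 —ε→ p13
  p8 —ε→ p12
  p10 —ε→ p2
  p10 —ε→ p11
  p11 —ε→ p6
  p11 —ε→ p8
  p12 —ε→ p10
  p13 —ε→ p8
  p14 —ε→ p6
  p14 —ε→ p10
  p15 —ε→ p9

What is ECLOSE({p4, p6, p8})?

Start with {p4, p6, p8}.
From p6 via ε: add p13.
From p8 via ε: add p12.
From p12 via ε: add p10.
From p10 via ε: add p2, p11.
No new states can be added; the closed set is {p2, p4, p6, p8, p10, p11, p12, p13}.

{p2, p4, p6, p8, p10, p11, p12, p13}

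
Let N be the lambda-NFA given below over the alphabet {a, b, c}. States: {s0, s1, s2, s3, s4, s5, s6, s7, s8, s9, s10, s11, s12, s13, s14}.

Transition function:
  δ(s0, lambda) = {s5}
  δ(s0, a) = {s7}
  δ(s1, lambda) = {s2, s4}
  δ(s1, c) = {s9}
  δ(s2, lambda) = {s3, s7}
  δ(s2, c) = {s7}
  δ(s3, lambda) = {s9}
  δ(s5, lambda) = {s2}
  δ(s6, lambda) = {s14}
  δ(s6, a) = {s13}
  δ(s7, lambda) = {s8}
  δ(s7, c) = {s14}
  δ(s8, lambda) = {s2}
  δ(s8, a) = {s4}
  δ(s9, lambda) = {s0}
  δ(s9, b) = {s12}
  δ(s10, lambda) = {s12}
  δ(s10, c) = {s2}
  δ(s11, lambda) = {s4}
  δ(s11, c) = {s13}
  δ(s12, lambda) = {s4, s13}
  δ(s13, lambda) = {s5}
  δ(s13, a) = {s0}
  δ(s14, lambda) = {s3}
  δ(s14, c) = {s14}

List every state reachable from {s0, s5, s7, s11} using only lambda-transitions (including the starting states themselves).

{s0, s2, s3, s4, s5, s7, s8, s9, s11}

Start with {s0, s5, s7, s11}.
From s5 via lambda: add s2.
From s7 via lambda: add s8.
From s11 via lambda: add s4.
From s2 via lambda: add s3.
From s3 via lambda: add s9.
No new states can be added; the closed set is {s0, s2, s3, s4, s5, s7, s8, s9, s11}.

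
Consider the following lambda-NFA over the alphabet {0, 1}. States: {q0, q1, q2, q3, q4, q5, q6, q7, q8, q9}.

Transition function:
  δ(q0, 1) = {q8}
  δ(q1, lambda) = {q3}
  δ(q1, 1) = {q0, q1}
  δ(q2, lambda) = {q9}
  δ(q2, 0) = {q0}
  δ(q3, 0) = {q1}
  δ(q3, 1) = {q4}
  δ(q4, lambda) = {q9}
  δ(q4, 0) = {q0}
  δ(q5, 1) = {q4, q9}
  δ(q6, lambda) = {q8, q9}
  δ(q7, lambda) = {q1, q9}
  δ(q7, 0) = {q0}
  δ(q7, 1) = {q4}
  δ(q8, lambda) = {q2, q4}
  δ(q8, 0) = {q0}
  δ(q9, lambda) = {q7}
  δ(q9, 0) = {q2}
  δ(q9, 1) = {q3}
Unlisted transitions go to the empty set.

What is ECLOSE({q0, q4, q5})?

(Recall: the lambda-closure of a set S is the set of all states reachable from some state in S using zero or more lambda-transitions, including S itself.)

Start with {q0, q4, q5}.
From q4 via lambda: add q9.
From q9 via lambda: add q7.
From q7 via lambda: add q1.
From q1 via lambda: add q3.
No new states can be added; the closed set is {q0, q1, q3, q4, q5, q7, q9}.

{q0, q1, q3, q4, q5, q7, q9}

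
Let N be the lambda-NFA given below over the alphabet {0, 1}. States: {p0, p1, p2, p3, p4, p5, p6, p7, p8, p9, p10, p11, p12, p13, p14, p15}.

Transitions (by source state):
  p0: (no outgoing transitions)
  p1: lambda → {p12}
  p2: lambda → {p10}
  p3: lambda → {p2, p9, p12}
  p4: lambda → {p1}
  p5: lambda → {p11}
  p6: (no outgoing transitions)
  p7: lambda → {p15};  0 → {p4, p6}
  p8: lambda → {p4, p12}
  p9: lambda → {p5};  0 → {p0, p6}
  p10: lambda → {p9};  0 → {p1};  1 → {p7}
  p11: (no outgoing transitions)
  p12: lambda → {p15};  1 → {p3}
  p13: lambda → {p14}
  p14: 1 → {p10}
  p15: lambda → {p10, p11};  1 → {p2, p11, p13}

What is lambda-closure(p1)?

{p1, p5, p9, p10, p11, p12, p15}

Start with {p1}.
From p1 via lambda: add p12.
From p12 via lambda: add p15.
From p15 via lambda: add p10, p11.
From p10 via lambda: add p9.
From p9 via lambda: add p5.
No new states can be added; the closed set is {p1, p5, p9, p10, p11, p12, p15}.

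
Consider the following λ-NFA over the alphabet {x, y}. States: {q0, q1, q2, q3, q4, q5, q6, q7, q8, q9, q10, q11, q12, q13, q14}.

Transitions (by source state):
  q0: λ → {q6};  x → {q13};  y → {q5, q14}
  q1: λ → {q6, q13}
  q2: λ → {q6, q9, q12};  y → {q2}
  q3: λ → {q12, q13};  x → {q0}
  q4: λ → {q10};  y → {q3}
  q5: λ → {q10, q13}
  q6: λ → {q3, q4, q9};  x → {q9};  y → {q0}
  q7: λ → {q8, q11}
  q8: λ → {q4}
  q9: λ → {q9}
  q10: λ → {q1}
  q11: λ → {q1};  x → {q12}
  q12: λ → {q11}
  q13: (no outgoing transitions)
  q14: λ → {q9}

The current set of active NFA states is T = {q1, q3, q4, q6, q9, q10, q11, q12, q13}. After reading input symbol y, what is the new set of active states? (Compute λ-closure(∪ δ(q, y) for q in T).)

{q0, q1, q3, q4, q6, q9, q10, q11, q12, q13}

q4 on y → {q3}.
q6 on y → {q0}.
No y-transition from q1, q3, q9, q10, q11, q12, q13.
Union after reading y: {q0, q3}.
Now take the λ-closure:
From q0 via λ: add q6.
From q3 via λ: add q12, q13.
From q6 via λ: add q4, q9.
From q12 via λ: add q11.
From q4 via λ: add q10.
From q11 via λ: add q1.
No new states can be added; the closed set is {q0, q1, q3, q4, q6, q9, q10, q11, q12, q13}.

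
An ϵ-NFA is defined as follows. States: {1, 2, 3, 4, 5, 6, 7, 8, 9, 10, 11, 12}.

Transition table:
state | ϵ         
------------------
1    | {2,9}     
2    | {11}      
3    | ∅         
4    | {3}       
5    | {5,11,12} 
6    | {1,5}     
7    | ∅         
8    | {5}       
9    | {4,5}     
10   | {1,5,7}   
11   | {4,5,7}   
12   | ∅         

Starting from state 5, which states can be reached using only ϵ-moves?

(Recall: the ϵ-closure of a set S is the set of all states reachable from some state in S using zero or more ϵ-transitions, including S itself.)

Start with {5}.
From 5 via ϵ: add 11, 12.
From 11 via ϵ: add 4, 7.
From 4 via ϵ: add 3.
No new states can be added; the closed set is {3, 4, 5, 7, 11, 12}.

{3, 4, 5, 7, 11, 12}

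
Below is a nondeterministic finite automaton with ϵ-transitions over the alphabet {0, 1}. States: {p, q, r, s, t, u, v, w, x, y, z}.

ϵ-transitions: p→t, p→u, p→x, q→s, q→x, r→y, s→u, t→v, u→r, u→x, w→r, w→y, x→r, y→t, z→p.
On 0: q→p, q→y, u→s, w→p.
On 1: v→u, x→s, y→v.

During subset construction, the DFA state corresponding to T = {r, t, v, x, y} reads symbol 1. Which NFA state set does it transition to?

{r, s, t, u, v, x, y}

v on 1 → {u}.
x on 1 → {s}.
y on 1 → {v}.
No 1-transition from r, t.
Union after reading 1: {s, u, v}.
Now take the ϵ-closure:
From u via ϵ: add r, x.
From r via ϵ: add y.
From y via ϵ: add t.
No new states can be added; the closed set is {r, s, t, u, v, x, y}.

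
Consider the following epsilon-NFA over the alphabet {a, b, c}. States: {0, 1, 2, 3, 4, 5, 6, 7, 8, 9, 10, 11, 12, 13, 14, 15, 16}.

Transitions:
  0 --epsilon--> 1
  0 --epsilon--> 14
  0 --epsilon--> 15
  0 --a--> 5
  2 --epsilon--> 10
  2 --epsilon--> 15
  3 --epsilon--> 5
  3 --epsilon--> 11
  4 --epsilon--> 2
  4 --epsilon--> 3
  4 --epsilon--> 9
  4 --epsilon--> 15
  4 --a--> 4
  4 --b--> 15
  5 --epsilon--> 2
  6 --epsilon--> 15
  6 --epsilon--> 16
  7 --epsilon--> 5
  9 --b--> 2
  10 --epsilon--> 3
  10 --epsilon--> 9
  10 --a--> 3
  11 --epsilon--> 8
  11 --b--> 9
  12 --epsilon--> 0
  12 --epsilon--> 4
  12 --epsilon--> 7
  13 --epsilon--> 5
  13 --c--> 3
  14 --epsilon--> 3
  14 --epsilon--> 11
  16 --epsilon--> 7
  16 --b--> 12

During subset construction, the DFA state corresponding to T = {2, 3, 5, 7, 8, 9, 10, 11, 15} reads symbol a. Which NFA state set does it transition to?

10 on a → {3}.
No a-transition from 2, 3, 5, 7, 8, 9, 11, 15.
Union after reading a: {3}.
Now take the epsilon-closure:
From 3 via epsilon: add 5, 11.
From 5 via epsilon: add 2.
From 11 via epsilon: add 8.
From 2 via epsilon: add 10, 15.
From 10 via epsilon: add 9.
No new states can be added; the closed set is {2, 3, 5, 8, 9, 10, 11, 15}.

{2, 3, 5, 8, 9, 10, 11, 15}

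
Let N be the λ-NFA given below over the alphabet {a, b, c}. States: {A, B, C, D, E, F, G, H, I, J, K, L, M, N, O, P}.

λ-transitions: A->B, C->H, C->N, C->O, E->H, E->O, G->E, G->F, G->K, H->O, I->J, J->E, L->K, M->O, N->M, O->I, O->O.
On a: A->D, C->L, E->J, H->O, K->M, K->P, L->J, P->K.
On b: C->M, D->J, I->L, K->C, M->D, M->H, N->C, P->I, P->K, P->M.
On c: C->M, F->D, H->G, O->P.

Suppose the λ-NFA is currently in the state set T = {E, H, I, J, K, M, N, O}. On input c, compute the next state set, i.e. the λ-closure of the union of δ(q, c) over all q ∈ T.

H on c → {G}.
O on c → {P}.
No c-transition from E, I, J, K, M, N.
Union after reading c: {G, P}.
Now take the λ-closure:
From G via λ: add E, F, K.
From E via λ: add H, O.
From O via λ: add I.
From I via λ: add J.
No new states can be added; the closed set is {E, F, G, H, I, J, K, O, P}.

{E, F, G, H, I, J, K, O, P}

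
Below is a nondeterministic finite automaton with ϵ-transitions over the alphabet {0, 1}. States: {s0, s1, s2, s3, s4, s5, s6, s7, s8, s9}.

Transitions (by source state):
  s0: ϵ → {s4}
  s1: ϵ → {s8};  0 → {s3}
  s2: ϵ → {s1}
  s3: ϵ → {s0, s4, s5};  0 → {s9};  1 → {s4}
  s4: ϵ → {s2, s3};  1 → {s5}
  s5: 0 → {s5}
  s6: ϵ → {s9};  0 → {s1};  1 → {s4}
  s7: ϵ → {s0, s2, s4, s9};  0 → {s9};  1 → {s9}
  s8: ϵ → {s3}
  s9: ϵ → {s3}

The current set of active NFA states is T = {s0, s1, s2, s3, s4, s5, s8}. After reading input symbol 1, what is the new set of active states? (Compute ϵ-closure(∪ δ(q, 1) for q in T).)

{s0, s1, s2, s3, s4, s5, s8}

s3 on 1 → {s4}.
s4 on 1 → {s5}.
No 1-transition from s0, s1, s2, s5, s8.
Union after reading 1: {s4, s5}.
Now take the ϵ-closure:
From s4 via ϵ: add s2, s3.
From s2 via ϵ: add s1.
From s3 via ϵ: add s0.
From s1 via ϵ: add s8.
No new states can be added; the closed set is {s0, s1, s2, s3, s4, s5, s8}.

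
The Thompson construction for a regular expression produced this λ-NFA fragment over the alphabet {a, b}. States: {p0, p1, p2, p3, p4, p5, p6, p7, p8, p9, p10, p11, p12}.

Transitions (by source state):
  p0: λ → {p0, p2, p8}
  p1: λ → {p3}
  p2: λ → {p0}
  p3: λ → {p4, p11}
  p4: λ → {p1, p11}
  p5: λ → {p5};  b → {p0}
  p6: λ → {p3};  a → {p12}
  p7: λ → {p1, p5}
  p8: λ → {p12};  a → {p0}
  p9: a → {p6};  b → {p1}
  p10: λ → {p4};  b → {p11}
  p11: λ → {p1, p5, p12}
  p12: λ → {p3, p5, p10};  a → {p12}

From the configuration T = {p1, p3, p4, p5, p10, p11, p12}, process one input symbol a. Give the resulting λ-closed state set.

{p1, p3, p4, p5, p10, p11, p12}

p12 on a → {p12}.
No a-transition from p1, p3, p4, p5, p10, p11.
Union after reading a: {p12}.
Now take the λ-closure:
From p12 via λ: add p3, p5, p10.
From p3 via λ: add p4, p11.
From p4 via λ: add p1.
No new states can be added; the closed set is {p1, p3, p4, p5, p10, p11, p12}.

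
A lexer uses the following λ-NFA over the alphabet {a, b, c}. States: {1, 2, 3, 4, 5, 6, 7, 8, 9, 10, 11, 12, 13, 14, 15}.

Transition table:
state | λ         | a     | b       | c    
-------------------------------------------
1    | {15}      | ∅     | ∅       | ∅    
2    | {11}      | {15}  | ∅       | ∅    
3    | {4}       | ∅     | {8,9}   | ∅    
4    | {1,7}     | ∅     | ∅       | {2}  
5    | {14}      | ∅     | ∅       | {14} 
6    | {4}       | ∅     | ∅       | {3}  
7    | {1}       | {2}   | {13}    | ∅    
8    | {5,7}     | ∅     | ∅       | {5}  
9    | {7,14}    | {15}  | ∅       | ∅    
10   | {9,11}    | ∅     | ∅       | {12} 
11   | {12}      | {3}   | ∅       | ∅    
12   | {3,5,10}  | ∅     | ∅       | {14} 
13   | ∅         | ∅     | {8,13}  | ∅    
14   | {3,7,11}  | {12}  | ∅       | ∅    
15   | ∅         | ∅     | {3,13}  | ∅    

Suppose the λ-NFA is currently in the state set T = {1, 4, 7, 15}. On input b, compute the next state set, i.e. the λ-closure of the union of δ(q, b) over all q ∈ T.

{1, 3, 4, 7, 13, 15}

7 on b → {13}.
15 on b → {3, 13}.
No b-transition from 1, 4.
Union after reading b: {3, 13}.
Now take the λ-closure:
From 3 via λ: add 4.
From 4 via λ: add 1, 7.
From 1 via λ: add 15.
No new states can be added; the closed set is {1, 3, 4, 7, 13, 15}.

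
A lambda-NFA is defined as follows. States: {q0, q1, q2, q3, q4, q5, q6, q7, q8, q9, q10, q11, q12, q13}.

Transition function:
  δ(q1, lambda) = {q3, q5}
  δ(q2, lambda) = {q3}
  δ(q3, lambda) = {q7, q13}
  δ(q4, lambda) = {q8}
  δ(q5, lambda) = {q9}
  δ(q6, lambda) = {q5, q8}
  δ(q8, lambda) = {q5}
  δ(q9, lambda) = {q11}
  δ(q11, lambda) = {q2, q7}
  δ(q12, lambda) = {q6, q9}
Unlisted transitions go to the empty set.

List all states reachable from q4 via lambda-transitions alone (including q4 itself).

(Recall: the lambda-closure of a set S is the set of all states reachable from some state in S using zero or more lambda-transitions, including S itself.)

{q2, q3, q4, q5, q7, q8, q9, q11, q13}

Start with {q4}.
From q4 via lambda: add q8.
From q8 via lambda: add q5.
From q5 via lambda: add q9.
From q9 via lambda: add q11.
From q11 via lambda: add q2, q7.
From q2 via lambda: add q3.
From q3 via lambda: add q13.
No new states can be added; the closed set is {q2, q3, q4, q5, q7, q8, q9, q11, q13}.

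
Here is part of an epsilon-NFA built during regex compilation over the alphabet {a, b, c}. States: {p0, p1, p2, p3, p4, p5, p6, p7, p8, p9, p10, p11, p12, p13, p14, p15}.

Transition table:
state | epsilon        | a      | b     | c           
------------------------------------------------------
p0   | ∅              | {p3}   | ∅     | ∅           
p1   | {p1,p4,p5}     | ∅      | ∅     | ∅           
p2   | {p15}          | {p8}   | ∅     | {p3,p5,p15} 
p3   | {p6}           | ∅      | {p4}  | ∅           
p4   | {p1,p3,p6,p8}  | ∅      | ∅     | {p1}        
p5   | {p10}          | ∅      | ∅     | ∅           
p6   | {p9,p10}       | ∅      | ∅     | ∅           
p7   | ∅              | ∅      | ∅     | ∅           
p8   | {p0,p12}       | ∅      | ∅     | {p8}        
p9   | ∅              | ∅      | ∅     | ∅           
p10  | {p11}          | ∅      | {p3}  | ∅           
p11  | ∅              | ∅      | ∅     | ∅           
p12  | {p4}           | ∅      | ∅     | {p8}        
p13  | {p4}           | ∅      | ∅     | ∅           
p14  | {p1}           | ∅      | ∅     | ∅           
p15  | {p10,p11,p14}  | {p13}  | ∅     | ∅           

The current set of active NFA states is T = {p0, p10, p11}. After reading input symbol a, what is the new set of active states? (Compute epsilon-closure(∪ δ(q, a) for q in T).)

p0 on a → {p3}.
No a-transition from p10, p11.
Union after reading a: {p3}.
Now take the epsilon-closure:
From p3 via epsilon: add p6.
From p6 via epsilon: add p9, p10.
From p10 via epsilon: add p11.
No new states can be added; the closed set is {p3, p6, p9, p10, p11}.

{p3, p6, p9, p10, p11}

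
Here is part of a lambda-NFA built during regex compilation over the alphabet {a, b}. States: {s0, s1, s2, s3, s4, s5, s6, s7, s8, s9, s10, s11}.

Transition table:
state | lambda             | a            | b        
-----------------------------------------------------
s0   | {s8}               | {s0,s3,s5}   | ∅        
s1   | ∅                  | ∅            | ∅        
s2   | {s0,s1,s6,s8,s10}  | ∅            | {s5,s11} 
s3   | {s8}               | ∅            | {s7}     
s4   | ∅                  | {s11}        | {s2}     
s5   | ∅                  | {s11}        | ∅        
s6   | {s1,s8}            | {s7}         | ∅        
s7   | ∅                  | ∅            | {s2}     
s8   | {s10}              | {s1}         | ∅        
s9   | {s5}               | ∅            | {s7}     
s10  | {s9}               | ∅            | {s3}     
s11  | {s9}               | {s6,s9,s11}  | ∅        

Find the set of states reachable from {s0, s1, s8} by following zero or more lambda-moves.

{s0, s1, s5, s8, s9, s10}

Start with {s0, s1, s8}.
From s8 via lambda: add s10.
From s10 via lambda: add s9.
From s9 via lambda: add s5.
No new states can be added; the closed set is {s0, s1, s5, s8, s9, s10}.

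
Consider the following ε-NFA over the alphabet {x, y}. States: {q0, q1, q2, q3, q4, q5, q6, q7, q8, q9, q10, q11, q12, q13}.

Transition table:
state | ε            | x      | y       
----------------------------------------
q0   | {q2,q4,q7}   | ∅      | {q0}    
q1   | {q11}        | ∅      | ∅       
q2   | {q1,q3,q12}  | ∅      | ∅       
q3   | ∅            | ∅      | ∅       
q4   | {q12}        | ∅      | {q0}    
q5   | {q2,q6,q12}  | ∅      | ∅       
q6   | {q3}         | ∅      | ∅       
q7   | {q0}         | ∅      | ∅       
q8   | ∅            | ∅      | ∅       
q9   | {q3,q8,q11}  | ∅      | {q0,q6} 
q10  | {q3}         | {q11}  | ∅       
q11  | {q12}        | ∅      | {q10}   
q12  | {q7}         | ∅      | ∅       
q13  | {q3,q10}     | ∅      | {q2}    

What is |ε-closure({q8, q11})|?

Start with {q8, q11}.
From q11 via ε: add q12.
From q12 via ε: add q7.
From q7 via ε: add q0.
From q0 via ε: add q2, q4.
From q2 via ε: add q1, q3.
ε-closure = {q0, q1, q2, q3, q4, q7, q8, q11, q12}, which has 9 states.

9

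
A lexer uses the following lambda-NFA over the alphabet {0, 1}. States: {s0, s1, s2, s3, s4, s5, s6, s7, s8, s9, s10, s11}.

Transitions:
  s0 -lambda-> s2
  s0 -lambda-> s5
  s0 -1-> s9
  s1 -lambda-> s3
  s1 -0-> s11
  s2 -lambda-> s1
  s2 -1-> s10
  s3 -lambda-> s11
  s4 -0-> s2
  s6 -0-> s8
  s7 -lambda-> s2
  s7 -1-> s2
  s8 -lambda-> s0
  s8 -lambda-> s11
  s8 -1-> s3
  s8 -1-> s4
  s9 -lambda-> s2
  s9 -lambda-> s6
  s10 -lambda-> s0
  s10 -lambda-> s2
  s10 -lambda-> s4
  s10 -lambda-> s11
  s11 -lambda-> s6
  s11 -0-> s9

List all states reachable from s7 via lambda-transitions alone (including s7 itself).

{s1, s2, s3, s6, s7, s11}

Start with {s7}.
From s7 via lambda: add s2.
From s2 via lambda: add s1.
From s1 via lambda: add s3.
From s3 via lambda: add s11.
From s11 via lambda: add s6.
No new states can be added; the closed set is {s1, s2, s3, s6, s7, s11}.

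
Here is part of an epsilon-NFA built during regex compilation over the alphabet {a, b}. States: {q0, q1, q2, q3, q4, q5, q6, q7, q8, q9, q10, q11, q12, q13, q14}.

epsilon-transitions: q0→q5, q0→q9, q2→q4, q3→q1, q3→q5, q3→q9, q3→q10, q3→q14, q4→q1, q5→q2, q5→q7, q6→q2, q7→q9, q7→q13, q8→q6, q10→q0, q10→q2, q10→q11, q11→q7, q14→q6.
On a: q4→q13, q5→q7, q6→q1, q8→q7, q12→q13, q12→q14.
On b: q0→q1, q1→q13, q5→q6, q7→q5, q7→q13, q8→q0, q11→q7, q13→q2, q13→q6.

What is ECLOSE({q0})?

{q0, q1, q2, q4, q5, q7, q9, q13}

Start with {q0}.
From q0 via epsilon: add q5, q9.
From q5 via epsilon: add q2, q7.
From q2 via epsilon: add q4.
From q7 via epsilon: add q13.
From q4 via epsilon: add q1.
No new states can be added; the closed set is {q0, q1, q2, q4, q5, q7, q9, q13}.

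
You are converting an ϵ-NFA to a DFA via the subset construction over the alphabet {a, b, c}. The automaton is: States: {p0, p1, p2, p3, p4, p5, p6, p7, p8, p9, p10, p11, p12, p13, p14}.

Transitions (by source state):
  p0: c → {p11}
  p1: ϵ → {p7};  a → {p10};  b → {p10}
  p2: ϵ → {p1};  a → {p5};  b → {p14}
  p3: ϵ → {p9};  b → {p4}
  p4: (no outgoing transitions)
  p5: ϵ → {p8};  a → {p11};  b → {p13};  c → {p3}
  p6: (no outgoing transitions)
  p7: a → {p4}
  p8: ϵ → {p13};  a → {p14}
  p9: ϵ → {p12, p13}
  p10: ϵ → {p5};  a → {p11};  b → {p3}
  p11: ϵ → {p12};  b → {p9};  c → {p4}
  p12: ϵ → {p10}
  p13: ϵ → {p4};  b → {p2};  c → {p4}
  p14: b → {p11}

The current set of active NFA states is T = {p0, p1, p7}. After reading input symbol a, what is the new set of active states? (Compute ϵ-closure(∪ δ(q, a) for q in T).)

{p4, p5, p8, p10, p13}

p1 on a → {p10}.
p7 on a → {p4}.
No a-transition from p0.
Union after reading a: {p4, p10}.
Now take the ϵ-closure:
From p10 via ϵ: add p5.
From p5 via ϵ: add p8.
From p8 via ϵ: add p13.
No new states can be added; the closed set is {p4, p5, p8, p10, p13}.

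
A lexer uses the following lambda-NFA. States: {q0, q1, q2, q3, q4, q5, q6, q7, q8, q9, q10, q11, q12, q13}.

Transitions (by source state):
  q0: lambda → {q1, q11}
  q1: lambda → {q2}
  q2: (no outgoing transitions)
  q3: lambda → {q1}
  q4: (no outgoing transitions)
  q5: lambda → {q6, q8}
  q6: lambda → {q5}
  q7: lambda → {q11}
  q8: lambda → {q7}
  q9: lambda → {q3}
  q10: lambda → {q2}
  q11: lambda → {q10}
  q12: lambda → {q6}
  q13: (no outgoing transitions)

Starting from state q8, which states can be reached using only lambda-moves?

Start with {q8}.
From q8 via lambda: add q7.
From q7 via lambda: add q11.
From q11 via lambda: add q10.
From q10 via lambda: add q2.
No new states can be added; the closed set is {q2, q7, q8, q10, q11}.

{q2, q7, q8, q10, q11}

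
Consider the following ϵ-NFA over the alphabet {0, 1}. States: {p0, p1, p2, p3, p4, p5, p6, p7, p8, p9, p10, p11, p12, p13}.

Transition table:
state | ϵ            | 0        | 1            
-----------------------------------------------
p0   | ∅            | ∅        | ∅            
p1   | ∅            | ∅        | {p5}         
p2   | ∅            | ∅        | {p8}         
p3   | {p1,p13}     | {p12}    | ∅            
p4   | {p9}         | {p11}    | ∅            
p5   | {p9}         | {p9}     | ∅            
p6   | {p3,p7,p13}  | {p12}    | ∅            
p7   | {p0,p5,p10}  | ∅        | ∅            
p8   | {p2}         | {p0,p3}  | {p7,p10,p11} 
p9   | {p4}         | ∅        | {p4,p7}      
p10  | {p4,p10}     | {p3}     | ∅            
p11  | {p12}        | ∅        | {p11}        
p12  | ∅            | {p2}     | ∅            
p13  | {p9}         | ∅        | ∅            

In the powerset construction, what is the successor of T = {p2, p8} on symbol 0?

{p0, p1, p3, p4, p9, p13}

p8 on 0 → {p0, p3}.
No 0-transition from p2.
Union after reading 0: {p0, p3}.
Now take the ϵ-closure:
From p3 via ϵ: add p1, p13.
From p13 via ϵ: add p9.
From p9 via ϵ: add p4.
No new states can be added; the closed set is {p0, p1, p3, p4, p9, p13}.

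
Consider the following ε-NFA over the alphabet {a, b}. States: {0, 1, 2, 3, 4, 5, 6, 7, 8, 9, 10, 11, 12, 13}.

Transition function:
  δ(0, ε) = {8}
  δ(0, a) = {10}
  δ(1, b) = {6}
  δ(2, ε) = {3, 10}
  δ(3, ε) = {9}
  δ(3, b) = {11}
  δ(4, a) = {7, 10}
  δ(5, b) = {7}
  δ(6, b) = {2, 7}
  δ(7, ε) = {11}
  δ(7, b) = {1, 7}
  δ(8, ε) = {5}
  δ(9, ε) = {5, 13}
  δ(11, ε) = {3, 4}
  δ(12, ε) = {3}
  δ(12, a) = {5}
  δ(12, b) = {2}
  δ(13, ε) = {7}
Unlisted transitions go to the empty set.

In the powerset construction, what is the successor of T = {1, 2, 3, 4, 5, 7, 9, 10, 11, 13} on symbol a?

4 on a → {7, 10}.
No a-transition from 1, 2, 3, 5, 7, 9, 10, 11, 13.
Union after reading a: {7, 10}.
Now take the ε-closure:
From 7 via ε: add 11.
From 11 via ε: add 3, 4.
From 3 via ε: add 9.
From 9 via ε: add 5, 13.
No new states can be added; the closed set is {3, 4, 5, 7, 9, 10, 11, 13}.

{3, 4, 5, 7, 9, 10, 11, 13}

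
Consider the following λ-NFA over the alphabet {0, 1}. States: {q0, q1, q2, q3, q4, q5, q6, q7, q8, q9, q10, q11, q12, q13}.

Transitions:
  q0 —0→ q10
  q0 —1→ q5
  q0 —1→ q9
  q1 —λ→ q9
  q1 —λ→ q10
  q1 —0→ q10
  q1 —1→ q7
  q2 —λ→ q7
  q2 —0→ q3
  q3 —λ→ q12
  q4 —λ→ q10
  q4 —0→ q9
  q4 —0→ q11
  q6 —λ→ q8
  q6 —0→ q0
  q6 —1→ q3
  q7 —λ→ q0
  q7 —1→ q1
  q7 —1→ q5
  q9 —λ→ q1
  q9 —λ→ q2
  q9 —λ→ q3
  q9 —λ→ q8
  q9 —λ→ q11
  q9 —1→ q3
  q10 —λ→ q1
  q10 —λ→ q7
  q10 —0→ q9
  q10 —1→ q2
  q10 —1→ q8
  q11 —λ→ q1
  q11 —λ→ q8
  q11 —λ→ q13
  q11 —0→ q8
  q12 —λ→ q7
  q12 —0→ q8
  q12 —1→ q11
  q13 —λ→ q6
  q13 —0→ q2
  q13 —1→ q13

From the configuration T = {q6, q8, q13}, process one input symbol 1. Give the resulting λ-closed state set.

{q0, q3, q6, q7, q8, q12, q13}

q6 on 1 → {q3}.
q13 on 1 → {q13}.
No 1-transition from q8.
Union after reading 1: {q3, q13}.
Now take the λ-closure:
From q3 via λ: add q12.
From q13 via λ: add q6.
From q6 via λ: add q8.
From q12 via λ: add q7.
From q7 via λ: add q0.
No new states can be added; the closed set is {q0, q3, q6, q7, q8, q12, q13}.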